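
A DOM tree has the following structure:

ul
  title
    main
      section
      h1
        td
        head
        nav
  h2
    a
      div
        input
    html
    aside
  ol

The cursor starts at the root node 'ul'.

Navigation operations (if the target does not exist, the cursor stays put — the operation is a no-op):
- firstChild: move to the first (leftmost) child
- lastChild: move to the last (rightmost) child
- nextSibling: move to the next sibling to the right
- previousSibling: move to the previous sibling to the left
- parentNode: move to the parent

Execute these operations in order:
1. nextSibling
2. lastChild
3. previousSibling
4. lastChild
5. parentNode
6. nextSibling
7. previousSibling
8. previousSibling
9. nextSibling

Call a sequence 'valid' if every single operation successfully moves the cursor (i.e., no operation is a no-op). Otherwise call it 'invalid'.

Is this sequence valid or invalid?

Answer: invalid

Derivation:
After 1 (nextSibling): ul (no-op, stayed)
After 2 (lastChild): ol
After 3 (previousSibling): h2
After 4 (lastChild): aside
After 5 (parentNode): h2
After 6 (nextSibling): ol
After 7 (previousSibling): h2
After 8 (previousSibling): title
After 9 (nextSibling): h2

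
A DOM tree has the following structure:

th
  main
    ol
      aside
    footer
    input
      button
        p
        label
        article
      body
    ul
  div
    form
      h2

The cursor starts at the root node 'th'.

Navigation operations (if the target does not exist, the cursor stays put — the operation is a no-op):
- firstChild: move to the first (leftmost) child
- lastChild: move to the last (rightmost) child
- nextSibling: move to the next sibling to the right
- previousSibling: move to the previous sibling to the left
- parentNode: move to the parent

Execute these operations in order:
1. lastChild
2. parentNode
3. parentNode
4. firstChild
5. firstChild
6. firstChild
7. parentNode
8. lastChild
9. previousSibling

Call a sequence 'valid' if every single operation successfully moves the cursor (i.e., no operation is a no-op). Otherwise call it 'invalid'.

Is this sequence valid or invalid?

After 1 (lastChild): div
After 2 (parentNode): th
After 3 (parentNode): th (no-op, stayed)
After 4 (firstChild): main
After 5 (firstChild): ol
After 6 (firstChild): aside
After 7 (parentNode): ol
After 8 (lastChild): aside
After 9 (previousSibling): aside (no-op, stayed)

Answer: invalid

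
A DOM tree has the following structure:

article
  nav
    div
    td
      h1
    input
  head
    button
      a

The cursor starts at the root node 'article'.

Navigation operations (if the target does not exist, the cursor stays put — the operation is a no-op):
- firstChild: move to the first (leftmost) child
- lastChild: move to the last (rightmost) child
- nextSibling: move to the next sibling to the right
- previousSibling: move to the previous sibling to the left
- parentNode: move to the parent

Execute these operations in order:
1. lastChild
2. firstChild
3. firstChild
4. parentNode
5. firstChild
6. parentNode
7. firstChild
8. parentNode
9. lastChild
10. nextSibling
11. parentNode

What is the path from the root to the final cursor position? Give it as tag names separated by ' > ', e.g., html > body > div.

After 1 (lastChild): head
After 2 (firstChild): button
After 3 (firstChild): a
After 4 (parentNode): button
After 5 (firstChild): a
After 6 (parentNode): button
After 7 (firstChild): a
After 8 (parentNode): button
After 9 (lastChild): a
After 10 (nextSibling): a (no-op, stayed)
After 11 (parentNode): button

Answer: article > head > button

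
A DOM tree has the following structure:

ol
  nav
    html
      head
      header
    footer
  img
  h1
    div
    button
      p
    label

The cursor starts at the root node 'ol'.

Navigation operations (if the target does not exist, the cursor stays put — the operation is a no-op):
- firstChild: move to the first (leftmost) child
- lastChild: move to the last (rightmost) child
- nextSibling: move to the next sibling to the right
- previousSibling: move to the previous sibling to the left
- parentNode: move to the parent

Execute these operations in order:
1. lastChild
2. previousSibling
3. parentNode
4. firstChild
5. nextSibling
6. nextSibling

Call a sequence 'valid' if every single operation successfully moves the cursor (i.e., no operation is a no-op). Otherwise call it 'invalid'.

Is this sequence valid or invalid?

Answer: valid

Derivation:
After 1 (lastChild): h1
After 2 (previousSibling): img
After 3 (parentNode): ol
After 4 (firstChild): nav
After 5 (nextSibling): img
After 6 (nextSibling): h1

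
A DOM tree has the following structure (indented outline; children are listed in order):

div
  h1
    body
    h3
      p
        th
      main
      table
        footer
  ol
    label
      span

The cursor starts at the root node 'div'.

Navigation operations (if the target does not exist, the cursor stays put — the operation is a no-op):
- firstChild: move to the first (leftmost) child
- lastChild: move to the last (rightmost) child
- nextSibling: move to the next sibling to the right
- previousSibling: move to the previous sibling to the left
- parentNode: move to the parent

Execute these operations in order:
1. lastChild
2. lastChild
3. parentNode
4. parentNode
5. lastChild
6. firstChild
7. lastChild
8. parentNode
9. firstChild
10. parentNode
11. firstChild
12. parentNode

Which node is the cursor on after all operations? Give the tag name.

After 1 (lastChild): ol
After 2 (lastChild): label
After 3 (parentNode): ol
After 4 (parentNode): div
After 5 (lastChild): ol
After 6 (firstChild): label
After 7 (lastChild): span
After 8 (parentNode): label
After 9 (firstChild): span
After 10 (parentNode): label
After 11 (firstChild): span
After 12 (parentNode): label

Answer: label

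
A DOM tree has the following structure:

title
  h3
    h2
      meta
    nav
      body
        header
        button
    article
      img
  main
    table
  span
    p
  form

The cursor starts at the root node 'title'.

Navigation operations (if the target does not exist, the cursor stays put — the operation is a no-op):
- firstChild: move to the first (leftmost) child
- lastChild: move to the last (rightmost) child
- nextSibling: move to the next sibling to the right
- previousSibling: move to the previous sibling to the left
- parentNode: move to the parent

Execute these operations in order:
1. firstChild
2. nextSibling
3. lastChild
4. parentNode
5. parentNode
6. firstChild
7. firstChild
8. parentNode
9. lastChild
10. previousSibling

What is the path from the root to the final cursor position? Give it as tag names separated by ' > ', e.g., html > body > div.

After 1 (firstChild): h3
After 2 (nextSibling): main
After 3 (lastChild): table
After 4 (parentNode): main
After 5 (parentNode): title
After 6 (firstChild): h3
After 7 (firstChild): h2
After 8 (parentNode): h3
After 9 (lastChild): article
After 10 (previousSibling): nav

Answer: title > h3 > nav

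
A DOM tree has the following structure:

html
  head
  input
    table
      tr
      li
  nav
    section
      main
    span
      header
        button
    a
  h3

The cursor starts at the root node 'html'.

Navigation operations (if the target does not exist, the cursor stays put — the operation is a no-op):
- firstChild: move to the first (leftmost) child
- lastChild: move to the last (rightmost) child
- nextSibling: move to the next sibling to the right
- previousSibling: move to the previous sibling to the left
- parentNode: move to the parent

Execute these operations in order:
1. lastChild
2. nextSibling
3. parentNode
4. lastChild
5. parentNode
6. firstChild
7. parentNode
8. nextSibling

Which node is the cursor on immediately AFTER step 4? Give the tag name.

Answer: h3

Derivation:
After 1 (lastChild): h3
After 2 (nextSibling): h3 (no-op, stayed)
After 3 (parentNode): html
After 4 (lastChild): h3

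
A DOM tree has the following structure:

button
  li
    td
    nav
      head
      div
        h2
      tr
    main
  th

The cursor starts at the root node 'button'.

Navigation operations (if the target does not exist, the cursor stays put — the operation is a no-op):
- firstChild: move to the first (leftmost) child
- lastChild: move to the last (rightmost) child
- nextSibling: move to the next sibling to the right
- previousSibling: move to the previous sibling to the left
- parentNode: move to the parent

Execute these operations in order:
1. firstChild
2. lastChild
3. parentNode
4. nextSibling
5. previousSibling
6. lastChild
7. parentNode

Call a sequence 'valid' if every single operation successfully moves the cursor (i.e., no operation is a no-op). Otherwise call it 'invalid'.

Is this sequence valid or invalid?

Answer: valid

Derivation:
After 1 (firstChild): li
After 2 (lastChild): main
After 3 (parentNode): li
After 4 (nextSibling): th
After 5 (previousSibling): li
After 6 (lastChild): main
After 7 (parentNode): li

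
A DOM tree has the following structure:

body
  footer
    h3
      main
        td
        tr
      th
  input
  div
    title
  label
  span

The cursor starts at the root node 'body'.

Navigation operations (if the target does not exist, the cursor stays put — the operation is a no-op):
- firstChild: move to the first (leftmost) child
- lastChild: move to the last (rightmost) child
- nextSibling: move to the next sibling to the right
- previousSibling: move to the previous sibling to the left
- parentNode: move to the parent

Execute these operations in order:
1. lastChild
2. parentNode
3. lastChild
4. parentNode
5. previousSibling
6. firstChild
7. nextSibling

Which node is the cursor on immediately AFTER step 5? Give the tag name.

Answer: body

Derivation:
After 1 (lastChild): span
After 2 (parentNode): body
After 3 (lastChild): span
After 4 (parentNode): body
After 5 (previousSibling): body (no-op, stayed)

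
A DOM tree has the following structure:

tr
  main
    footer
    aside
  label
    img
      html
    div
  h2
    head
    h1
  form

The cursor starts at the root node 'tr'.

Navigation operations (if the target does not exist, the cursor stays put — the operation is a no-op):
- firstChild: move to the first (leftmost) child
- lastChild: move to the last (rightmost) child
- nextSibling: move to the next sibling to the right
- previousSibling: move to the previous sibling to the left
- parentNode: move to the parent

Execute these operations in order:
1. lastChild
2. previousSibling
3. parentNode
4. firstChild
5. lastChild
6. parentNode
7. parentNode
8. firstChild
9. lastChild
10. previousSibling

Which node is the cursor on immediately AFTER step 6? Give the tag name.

Answer: main

Derivation:
After 1 (lastChild): form
After 2 (previousSibling): h2
After 3 (parentNode): tr
After 4 (firstChild): main
After 5 (lastChild): aside
After 6 (parentNode): main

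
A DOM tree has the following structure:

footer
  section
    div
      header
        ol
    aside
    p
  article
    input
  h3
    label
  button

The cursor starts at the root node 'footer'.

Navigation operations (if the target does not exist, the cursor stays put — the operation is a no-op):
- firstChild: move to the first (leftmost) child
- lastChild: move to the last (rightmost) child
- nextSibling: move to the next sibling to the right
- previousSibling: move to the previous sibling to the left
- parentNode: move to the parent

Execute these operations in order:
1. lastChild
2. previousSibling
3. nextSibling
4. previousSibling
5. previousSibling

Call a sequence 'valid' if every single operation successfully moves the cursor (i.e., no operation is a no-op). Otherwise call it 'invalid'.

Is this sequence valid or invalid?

After 1 (lastChild): button
After 2 (previousSibling): h3
After 3 (nextSibling): button
After 4 (previousSibling): h3
After 5 (previousSibling): article

Answer: valid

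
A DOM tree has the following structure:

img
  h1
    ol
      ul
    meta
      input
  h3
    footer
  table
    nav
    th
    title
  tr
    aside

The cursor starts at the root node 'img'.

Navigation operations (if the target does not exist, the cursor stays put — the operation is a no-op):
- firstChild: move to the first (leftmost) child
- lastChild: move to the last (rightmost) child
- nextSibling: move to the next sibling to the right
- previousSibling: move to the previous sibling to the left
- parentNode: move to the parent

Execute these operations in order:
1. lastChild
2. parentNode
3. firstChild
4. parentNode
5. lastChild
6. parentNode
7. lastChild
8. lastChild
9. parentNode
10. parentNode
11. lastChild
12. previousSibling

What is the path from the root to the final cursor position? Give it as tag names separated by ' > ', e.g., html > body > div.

Answer: img > table

Derivation:
After 1 (lastChild): tr
After 2 (parentNode): img
After 3 (firstChild): h1
After 4 (parentNode): img
After 5 (lastChild): tr
After 6 (parentNode): img
After 7 (lastChild): tr
After 8 (lastChild): aside
After 9 (parentNode): tr
After 10 (parentNode): img
After 11 (lastChild): tr
After 12 (previousSibling): table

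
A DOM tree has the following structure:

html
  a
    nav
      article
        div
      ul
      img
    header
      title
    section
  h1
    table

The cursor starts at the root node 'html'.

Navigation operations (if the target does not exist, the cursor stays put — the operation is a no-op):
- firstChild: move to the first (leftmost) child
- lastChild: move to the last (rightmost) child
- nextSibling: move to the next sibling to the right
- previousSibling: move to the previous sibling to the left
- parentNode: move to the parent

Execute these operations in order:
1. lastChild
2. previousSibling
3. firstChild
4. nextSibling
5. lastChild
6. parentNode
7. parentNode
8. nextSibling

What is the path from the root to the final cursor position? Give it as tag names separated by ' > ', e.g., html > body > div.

Answer: html > h1

Derivation:
After 1 (lastChild): h1
After 2 (previousSibling): a
After 3 (firstChild): nav
After 4 (nextSibling): header
After 5 (lastChild): title
After 6 (parentNode): header
After 7 (parentNode): a
After 8 (nextSibling): h1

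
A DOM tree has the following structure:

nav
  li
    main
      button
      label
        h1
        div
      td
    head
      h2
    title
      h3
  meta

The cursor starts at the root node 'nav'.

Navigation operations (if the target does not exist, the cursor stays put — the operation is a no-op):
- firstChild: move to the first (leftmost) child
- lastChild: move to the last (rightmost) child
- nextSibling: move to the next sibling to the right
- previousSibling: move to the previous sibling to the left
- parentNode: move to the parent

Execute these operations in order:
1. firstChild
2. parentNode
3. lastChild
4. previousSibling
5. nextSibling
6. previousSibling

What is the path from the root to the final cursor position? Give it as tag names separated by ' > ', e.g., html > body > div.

After 1 (firstChild): li
After 2 (parentNode): nav
After 3 (lastChild): meta
After 4 (previousSibling): li
After 5 (nextSibling): meta
After 6 (previousSibling): li

Answer: nav > li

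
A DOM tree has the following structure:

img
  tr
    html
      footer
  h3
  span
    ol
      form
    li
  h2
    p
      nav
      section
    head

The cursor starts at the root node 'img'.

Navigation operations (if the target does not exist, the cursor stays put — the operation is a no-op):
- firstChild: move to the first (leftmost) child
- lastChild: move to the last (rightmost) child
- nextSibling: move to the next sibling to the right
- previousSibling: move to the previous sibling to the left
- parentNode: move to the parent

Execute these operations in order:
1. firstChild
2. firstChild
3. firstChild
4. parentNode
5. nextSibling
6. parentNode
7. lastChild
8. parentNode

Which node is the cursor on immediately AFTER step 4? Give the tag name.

Answer: html

Derivation:
After 1 (firstChild): tr
After 2 (firstChild): html
After 3 (firstChild): footer
After 4 (parentNode): html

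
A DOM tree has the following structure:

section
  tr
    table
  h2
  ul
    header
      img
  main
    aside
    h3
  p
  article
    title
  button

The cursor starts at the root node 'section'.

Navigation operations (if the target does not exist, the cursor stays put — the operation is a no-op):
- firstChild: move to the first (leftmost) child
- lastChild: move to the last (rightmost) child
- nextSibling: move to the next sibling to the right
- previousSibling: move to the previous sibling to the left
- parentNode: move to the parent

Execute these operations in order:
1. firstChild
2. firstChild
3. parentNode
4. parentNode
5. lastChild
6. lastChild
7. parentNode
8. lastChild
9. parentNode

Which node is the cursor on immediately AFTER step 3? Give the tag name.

After 1 (firstChild): tr
After 2 (firstChild): table
After 3 (parentNode): tr

Answer: tr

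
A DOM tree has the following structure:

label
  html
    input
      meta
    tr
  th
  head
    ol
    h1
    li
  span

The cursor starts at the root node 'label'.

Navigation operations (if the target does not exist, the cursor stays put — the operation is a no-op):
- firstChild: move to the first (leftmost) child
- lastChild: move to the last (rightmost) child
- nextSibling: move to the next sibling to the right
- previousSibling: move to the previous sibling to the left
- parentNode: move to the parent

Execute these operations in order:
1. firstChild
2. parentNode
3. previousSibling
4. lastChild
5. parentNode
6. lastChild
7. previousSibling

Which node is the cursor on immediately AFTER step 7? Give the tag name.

Answer: head

Derivation:
After 1 (firstChild): html
After 2 (parentNode): label
After 3 (previousSibling): label (no-op, stayed)
After 4 (lastChild): span
After 5 (parentNode): label
After 6 (lastChild): span
After 7 (previousSibling): head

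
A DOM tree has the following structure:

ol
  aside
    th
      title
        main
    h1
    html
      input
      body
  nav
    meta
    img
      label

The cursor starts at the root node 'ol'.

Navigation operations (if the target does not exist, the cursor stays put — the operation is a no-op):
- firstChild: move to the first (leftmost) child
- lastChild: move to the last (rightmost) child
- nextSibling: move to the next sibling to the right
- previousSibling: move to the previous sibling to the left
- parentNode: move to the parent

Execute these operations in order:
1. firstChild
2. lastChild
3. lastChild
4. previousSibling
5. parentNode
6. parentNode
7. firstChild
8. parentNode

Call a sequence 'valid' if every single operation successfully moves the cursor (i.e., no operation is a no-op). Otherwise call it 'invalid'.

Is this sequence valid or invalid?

After 1 (firstChild): aside
After 2 (lastChild): html
After 3 (lastChild): body
After 4 (previousSibling): input
After 5 (parentNode): html
After 6 (parentNode): aside
After 7 (firstChild): th
After 8 (parentNode): aside

Answer: valid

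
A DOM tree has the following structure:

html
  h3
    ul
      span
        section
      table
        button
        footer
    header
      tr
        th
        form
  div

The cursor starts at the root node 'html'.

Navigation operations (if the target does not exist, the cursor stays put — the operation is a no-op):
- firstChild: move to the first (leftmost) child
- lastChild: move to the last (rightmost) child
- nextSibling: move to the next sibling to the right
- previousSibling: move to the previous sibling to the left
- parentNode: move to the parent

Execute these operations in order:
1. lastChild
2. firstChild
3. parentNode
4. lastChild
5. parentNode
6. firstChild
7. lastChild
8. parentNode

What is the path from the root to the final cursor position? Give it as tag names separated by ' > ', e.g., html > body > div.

Answer: html > h3

Derivation:
After 1 (lastChild): div
After 2 (firstChild): div (no-op, stayed)
After 3 (parentNode): html
After 4 (lastChild): div
After 5 (parentNode): html
After 6 (firstChild): h3
After 7 (lastChild): header
After 8 (parentNode): h3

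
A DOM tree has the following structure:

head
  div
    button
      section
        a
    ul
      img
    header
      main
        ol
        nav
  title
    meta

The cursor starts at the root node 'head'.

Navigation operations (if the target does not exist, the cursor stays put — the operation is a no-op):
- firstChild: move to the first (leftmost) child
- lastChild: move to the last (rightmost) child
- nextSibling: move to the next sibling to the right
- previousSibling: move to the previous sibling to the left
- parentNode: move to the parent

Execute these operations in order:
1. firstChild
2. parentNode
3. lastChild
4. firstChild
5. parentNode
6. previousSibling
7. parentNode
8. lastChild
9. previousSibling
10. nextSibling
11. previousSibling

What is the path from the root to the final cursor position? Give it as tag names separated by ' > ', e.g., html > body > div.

After 1 (firstChild): div
After 2 (parentNode): head
After 3 (lastChild): title
After 4 (firstChild): meta
After 5 (parentNode): title
After 6 (previousSibling): div
After 7 (parentNode): head
After 8 (lastChild): title
After 9 (previousSibling): div
After 10 (nextSibling): title
After 11 (previousSibling): div

Answer: head > div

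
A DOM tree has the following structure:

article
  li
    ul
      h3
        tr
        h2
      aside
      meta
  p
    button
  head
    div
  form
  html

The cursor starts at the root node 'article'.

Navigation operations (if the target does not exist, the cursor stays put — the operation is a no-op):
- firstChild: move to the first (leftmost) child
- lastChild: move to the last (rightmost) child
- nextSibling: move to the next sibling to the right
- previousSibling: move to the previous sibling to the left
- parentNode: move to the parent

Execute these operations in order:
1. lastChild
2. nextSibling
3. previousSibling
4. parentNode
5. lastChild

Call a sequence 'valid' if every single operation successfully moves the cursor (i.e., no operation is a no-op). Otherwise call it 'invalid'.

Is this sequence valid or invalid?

Answer: invalid

Derivation:
After 1 (lastChild): html
After 2 (nextSibling): html (no-op, stayed)
After 3 (previousSibling): form
After 4 (parentNode): article
After 5 (lastChild): html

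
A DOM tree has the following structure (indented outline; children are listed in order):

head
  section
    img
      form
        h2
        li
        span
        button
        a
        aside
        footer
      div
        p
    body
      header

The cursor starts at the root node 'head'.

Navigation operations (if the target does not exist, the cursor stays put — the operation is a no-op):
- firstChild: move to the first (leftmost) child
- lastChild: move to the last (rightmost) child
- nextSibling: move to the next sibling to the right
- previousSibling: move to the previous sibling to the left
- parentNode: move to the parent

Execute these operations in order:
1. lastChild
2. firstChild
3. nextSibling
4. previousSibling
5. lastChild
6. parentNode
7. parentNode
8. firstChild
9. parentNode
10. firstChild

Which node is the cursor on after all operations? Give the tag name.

Answer: img

Derivation:
After 1 (lastChild): section
After 2 (firstChild): img
After 3 (nextSibling): body
After 4 (previousSibling): img
After 5 (lastChild): div
After 6 (parentNode): img
After 7 (parentNode): section
After 8 (firstChild): img
After 9 (parentNode): section
After 10 (firstChild): img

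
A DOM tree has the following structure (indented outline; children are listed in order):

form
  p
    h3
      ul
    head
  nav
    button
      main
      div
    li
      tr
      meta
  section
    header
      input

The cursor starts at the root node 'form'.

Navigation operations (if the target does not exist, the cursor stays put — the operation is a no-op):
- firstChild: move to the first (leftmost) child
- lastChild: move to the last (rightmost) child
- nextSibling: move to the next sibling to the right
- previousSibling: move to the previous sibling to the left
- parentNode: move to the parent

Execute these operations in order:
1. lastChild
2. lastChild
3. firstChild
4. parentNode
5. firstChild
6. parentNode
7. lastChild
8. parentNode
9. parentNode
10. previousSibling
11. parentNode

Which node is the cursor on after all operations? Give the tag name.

After 1 (lastChild): section
After 2 (lastChild): header
After 3 (firstChild): input
After 4 (parentNode): header
After 5 (firstChild): input
After 6 (parentNode): header
After 7 (lastChild): input
After 8 (parentNode): header
After 9 (parentNode): section
After 10 (previousSibling): nav
After 11 (parentNode): form

Answer: form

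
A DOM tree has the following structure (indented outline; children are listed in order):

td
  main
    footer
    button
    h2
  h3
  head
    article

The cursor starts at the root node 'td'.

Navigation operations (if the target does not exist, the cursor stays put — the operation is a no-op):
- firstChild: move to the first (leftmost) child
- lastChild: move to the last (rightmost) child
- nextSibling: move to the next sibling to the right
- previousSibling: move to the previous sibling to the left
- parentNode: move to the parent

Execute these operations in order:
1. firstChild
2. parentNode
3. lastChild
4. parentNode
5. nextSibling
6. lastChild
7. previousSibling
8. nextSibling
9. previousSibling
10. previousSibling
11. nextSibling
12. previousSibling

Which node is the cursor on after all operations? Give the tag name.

Answer: main

Derivation:
After 1 (firstChild): main
After 2 (parentNode): td
After 3 (lastChild): head
After 4 (parentNode): td
After 5 (nextSibling): td (no-op, stayed)
After 6 (lastChild): head
After 7 (previousSibling): h3
After 8 (nextSibling): head
After 9 (previousSibling): h3
After 10 (previousSibling): main
After 11 (nextSibling): h3
After 12 (previousSibling): main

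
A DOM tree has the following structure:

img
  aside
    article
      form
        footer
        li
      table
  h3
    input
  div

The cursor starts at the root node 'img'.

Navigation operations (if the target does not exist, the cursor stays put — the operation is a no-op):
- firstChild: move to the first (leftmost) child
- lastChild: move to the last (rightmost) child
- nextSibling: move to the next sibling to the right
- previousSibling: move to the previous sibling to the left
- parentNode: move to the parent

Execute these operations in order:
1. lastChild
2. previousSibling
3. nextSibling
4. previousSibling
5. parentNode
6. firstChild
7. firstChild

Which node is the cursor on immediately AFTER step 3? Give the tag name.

After 1 (lastChild): div
After 2 (previousSibling): h3
After 3 (nextSibling): div

Answer: div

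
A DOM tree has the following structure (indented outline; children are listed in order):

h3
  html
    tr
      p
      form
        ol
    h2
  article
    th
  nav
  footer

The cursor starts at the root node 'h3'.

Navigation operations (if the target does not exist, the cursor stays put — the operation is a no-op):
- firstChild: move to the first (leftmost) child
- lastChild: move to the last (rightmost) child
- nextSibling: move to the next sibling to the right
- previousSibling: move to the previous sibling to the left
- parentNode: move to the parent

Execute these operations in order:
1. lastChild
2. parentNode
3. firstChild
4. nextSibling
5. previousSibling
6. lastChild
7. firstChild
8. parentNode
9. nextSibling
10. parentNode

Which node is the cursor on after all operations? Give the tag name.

Answer: h3

Derivation:
After 1 (lastChild): footer
After 2 (parentNode): h3
After 3 (firstChild): html
After 4 (nextSibling): article
After 5 (previousSibling): html
After 6 (lastChild): h2
After 7 (firstChild): h2 (no-op, stayed)
After 8 (parentNode): html
After 9 (nextSibling): article
After 10 (parentNode): h3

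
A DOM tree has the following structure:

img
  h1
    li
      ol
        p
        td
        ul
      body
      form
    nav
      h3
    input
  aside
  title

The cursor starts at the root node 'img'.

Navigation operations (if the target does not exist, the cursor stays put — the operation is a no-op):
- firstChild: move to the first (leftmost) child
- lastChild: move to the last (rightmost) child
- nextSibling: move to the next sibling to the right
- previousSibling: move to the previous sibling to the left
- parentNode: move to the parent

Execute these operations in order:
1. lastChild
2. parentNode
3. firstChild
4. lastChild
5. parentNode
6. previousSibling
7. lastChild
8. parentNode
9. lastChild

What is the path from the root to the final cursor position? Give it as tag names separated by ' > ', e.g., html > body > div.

Answer: img > h1 > input

Derivation:
After 1 (lastChild): title
After 2 (parentNode): img
After 3 (firstChild): h1
After 4 (lastChild): input
After 5 (parentNode): h1
After 6 (previousSibling): h1 (no-op, stayed)
After 7 (lastChild): input
After 8 (parentNode): h1
After 9 (lastChild): input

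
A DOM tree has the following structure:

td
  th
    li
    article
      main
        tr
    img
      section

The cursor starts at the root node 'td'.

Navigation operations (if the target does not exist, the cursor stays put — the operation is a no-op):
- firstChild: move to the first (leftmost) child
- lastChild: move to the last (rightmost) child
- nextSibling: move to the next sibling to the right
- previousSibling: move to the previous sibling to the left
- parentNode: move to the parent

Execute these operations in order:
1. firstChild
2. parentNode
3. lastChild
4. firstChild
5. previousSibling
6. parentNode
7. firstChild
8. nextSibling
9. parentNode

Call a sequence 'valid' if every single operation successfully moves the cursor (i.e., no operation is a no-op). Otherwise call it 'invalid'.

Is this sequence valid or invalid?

After 1 (firstChild): th
After 2 (parentNode): td
After 3 (lastChild): th
After 4 (firstChild): li
After 5 (previousSibling): li (no-op, stayed)
After 6 (parentNode): th
After 7 (firstChild): li
After 8 (nextSibling): article
After 9 (parentNode): th

Answer: invalid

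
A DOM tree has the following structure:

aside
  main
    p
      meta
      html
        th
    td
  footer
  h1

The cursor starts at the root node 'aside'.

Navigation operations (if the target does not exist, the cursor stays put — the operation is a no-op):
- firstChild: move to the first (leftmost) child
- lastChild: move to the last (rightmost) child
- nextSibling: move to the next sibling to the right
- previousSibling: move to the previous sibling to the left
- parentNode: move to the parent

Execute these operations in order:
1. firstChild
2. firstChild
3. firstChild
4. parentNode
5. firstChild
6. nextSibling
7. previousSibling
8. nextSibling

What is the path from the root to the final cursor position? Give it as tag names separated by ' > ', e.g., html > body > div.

After 1 (firstChild): main
After 2 (firstChild): p
After 3 (firstChild): meta
After 4 (parentNode): p
After 5 (firstChild): meta
After 6 (nextSibling): html
After 7 (previousSibling): meta
After 8 (nextSibling): html

Answer: aside > main > p > html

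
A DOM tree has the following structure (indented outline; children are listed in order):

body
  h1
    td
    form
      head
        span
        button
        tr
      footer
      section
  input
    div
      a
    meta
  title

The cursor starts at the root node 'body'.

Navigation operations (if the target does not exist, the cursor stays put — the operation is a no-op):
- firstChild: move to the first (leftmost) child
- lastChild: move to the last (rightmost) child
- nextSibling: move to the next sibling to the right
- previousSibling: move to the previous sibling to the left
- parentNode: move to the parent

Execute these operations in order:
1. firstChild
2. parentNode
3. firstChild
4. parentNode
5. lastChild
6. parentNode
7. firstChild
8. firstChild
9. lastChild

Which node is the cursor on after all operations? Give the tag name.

After 1 (firstChild): h1
After 2 (parentNode): body
After 3 (firstChild): h1
After 4 (parentNode): body
After 5 (lastChild): title
After 6 (parentNode): body
After 7 (firstChild): h1
After 8 (firstChild): td
After 9 (lastChild): td (no-op, stayed)

Answer: td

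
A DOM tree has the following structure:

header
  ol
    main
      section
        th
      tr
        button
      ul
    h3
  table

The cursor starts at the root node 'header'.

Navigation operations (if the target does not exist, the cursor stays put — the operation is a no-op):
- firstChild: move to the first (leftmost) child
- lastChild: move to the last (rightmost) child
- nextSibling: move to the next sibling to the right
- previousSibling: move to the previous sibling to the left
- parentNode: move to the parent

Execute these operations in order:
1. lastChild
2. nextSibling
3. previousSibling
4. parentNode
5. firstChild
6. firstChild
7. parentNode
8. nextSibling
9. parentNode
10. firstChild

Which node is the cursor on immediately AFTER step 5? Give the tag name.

Answer: ol

Derivation:
After 1 (lastChild): table
After 2 (nextSibling): table (no-op, stayed)
After 3 (previousSibling): ol
After 4 (parentNode): header
After 5 (firstChild): ol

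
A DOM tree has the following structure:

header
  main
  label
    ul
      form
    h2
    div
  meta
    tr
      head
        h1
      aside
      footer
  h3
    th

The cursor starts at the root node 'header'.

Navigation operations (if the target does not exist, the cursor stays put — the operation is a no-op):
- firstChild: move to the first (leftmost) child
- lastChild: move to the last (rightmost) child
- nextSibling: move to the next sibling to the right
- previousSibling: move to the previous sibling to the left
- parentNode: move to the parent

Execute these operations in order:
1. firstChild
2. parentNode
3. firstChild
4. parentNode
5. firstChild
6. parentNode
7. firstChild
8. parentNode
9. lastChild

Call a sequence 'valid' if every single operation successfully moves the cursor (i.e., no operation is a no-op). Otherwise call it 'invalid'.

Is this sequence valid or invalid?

After 1 (firstChild): main
After 2 (parentNode): header
After 3 (firstChild): main
After 4 (parentNode): header
After 5 (firstChild): main
After 6 (parentNode): header
After 7 (firstChild): main
After 8 (parentNode): header
After 9 (lastChild): h3

Answer: valid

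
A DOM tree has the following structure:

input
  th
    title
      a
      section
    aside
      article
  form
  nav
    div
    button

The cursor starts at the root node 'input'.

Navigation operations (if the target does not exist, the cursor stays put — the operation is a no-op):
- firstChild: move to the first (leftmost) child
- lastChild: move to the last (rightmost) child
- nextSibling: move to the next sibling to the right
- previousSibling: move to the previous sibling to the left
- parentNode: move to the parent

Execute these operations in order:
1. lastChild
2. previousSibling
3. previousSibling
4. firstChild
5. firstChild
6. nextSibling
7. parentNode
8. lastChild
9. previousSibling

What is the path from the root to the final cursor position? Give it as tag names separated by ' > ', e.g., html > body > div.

After 1 (lastChild): nav
After 2 (previousSibling): form
After 3 (previousSibling): th
After 4 (firstChild): title
After 5 (firstChild): a
After 6 (nextSibling): section
After 7 (parentNode): title
After 8 (lastChild): section
After 9 (previousSibling): a

Answer: input > th > title > a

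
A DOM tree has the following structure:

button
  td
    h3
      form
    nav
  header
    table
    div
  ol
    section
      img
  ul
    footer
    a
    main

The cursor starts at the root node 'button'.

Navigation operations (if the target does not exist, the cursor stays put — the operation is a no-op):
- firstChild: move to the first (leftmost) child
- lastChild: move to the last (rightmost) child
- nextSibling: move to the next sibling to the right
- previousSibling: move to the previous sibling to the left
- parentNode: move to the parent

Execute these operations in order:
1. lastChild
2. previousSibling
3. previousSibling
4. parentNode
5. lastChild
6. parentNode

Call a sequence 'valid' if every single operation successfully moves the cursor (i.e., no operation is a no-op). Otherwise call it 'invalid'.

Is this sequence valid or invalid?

Answer: valid

Derivation:
After 1 (lastChild): ul
After 2 (previousSibling): ol
After 3 (previousSibling): header
After 4 (parentNode): button
After 5 (lastChild): ul
After 6 (parentNode): button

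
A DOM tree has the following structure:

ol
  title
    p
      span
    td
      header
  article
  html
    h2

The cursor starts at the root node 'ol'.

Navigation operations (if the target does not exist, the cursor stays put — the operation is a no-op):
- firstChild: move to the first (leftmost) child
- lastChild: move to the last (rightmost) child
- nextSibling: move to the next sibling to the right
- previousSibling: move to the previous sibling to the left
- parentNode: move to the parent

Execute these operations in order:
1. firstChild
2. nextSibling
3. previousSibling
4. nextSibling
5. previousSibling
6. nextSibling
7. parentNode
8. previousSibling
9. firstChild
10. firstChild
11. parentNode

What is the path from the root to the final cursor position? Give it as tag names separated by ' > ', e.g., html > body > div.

After 1 (firstChild): title
After 2 (nextSibling): article
After 3 (previousSibling): title
After 4 (nextSibling): article
After 5 (previousSibling): title
After 6 (nextSibling): article
After 7 (parentNode): ol
After 8 (previousSibling): ol (no-op, stayed)
After 9 (firstChild): title
After 10 (firstChild): p
After 11 (parentNode): title

Answer: ol > title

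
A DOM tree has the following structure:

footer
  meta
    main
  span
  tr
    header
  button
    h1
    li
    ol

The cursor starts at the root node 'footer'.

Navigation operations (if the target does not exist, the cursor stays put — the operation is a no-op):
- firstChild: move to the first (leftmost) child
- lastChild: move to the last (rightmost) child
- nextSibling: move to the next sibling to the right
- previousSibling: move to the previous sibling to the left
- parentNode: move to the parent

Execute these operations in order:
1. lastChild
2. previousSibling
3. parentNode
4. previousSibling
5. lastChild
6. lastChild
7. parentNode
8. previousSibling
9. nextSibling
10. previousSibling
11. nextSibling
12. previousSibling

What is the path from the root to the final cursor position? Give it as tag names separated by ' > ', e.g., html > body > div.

After 1 (lastChild): button
After 2 (previousSibling): tr
After 3 (parentNode): footer
After 4 (previousSibling): footer (no-op, stayed)
After 5 (lastChild): button
After 6 (lastChild): ol
After 7 (parentNode): button
After 8 (previousSibling): tr
After 9 (nextSibling): button
After 10 (previousSibling): tr
After 11 (nextSibling): button
After 12 (previousSibling): tr

Answer: footer > tr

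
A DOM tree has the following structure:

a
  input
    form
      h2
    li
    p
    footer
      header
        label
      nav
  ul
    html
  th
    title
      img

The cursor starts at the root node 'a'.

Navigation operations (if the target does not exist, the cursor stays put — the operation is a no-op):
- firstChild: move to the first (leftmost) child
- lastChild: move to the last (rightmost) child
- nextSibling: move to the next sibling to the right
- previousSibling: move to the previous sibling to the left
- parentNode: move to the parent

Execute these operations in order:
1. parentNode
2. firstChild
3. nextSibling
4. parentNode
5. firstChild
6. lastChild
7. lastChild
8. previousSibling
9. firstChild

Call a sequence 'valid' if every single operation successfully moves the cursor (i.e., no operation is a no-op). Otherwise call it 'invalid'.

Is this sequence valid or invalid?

After 1 (parentNode): a (no-op, stayed)
After 2 (firstChild): input
After 3 (nextSibling): ul
After 4 (parentNode): a
After 5 (firstChild): input
After 6 (lastChild): footer
After 7 (lastChild): nav
After 8 (previousSibling): header
After 9 (firstChild): label

Answer: invalid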